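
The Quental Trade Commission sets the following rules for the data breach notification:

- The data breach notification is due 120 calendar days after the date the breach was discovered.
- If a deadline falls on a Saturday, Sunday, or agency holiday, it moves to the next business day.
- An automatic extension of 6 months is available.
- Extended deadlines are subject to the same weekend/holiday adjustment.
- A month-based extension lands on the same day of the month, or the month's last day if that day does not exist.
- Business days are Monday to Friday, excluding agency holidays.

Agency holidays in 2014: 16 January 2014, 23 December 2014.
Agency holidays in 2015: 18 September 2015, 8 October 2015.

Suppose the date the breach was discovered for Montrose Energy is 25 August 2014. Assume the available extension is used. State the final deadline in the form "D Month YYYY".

24 June 2015

Trigger date 25 August 2014 + 120 calendar days = 23 December 2014.
23 December 2014 is a listed holiday; the next business day is 24 December 2014 (Wednesday).
The 6 months extension carries 24 December 2014 to 24 June 2015.
24 June 2015 (Wednesday) is already a business day.
So the filing is due 24 June 2015.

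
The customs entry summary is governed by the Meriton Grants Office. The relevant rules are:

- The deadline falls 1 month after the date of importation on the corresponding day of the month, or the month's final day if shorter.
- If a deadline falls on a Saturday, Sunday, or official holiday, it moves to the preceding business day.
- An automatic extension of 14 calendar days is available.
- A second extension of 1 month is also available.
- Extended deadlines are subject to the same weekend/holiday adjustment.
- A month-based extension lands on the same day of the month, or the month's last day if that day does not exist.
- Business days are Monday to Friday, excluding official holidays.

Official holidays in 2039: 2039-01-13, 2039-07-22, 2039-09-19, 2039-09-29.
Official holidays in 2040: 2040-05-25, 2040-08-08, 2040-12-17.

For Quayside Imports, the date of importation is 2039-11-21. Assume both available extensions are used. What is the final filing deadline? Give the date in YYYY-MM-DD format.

Moving 1 month forward from 2039-11-21 on the corresponding day gives 2039-12-21.
2039-12-21 (Wednesday) is already a business day.
Add the 14 calendar-day extension to 2039-12-21: 2040-01-04.
2040-01-04 (Wednesday) is already a business day.
The 1 month extension carries 2040-01-04 to 2040-02-04.
2040-02-04 falls on a Saturday. Rolling to the preceding business day gives 2040-02-03, a Friday.
So the filing is due 2040-02-03.

2040-02-03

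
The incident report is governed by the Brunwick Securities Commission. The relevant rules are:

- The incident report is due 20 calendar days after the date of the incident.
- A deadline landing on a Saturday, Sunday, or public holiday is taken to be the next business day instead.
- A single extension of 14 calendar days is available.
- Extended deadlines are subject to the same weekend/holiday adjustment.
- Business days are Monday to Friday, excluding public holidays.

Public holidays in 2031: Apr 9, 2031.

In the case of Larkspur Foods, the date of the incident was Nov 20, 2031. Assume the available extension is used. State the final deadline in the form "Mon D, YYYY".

Dec 24, 2031

20 calendar days after Nov 20, 2031 is Dec 10, 2031.
Dec 10, 2031 (Wednesday) is already a business day.
Applying the 14-calendar-day extension: Dec 10, 2031 + 14 days = Dec 24, 2031.
Since Dec 24, 2031 is a Wednesday and not a holiday, the date is unchanged.
The final due date is Dec 24, 2031.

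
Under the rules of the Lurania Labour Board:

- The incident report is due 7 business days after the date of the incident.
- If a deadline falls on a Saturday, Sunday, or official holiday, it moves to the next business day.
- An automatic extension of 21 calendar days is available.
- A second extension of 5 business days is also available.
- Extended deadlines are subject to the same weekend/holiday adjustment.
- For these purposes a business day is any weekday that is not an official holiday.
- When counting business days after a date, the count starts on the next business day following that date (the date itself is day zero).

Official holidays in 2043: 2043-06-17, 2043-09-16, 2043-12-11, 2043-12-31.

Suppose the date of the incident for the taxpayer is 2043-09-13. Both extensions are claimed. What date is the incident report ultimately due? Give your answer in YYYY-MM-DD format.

Counting 7 business days after 2043-09-13 (skipping weekends and listed holidays) reaches 2043-09-23.
Since 2043-09-23 is a Wednesday and not a holiday, the date is unchanged.
Add the 21 calendar-day extension to 2043-09-23: 2043-10-14.
Since 2043-10-14 is a Wednesday and not a holiday, the date is unchanged.
Counting 5 further business days from 2043-10-14 reaches 2043-10-21.
2043-10-21 is a Wednesday and not a listed holiday, so it stands.
Final deadline: 2043-10-21.

2043-10-21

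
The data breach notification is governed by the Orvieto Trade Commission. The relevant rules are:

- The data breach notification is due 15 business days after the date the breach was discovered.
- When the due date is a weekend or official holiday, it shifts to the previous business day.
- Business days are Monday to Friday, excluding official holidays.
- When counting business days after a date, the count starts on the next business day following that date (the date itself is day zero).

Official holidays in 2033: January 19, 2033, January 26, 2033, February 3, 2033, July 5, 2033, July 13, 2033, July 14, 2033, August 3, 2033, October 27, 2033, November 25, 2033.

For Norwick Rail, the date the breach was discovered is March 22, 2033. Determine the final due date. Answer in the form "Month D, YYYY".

Starting the day after March 22, 2033 and counting 15 business days lands on April 12, 2033.
Since April 12, 2033 is a Tuesday and not a holiday, the date is unchanged.
Final deadline: April 12, 2033.

April 12, 2033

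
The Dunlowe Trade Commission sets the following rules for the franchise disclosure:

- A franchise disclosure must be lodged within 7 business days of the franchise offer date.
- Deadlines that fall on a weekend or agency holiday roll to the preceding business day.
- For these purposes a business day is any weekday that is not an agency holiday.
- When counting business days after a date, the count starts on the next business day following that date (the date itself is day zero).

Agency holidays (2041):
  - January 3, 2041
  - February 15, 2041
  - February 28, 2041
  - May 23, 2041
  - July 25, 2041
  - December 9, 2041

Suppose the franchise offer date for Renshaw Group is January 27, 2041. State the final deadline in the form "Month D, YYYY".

Counting 7 business days after January 27, 2041 (skipping weekends and listed holidays) reaches February 5, 2041.
February 5, 2041 is a Tuesday and not a listed holiday, so it stands.
Final deadline: February 5, 2041.

February 5, 2041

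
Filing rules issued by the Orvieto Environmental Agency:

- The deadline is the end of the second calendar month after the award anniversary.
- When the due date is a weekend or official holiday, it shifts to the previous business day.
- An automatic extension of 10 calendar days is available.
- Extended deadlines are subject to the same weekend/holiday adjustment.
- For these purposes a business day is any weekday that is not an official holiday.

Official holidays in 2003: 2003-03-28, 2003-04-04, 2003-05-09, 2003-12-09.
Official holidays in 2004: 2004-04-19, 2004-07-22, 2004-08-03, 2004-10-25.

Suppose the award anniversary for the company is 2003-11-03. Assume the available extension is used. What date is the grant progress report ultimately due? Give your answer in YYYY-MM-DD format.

2004-02-09

The second month after 2003-11-03 is January 2004, whose last day is 2004-01-31.
Because 2004-01-31 is a Saturday, the deadline becomes 2004-01-30 (Friday).
The 10-calendar-day extension moves the deadline from 2004-01-30 to 2004-02-09.
Since 2004-02-09 is a Monday and not a holiday, the date is unchanged.
Final deadline: 2004-02-09.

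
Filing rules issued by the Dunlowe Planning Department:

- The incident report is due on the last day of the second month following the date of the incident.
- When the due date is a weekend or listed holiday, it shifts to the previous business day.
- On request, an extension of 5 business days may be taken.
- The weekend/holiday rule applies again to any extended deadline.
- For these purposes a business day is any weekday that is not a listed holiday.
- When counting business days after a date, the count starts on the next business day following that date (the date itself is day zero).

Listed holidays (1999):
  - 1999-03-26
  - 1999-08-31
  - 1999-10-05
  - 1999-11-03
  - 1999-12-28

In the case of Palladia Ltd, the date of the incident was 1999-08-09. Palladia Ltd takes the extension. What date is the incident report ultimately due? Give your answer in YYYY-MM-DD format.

1999-11-08

The second month after 1999-08-09 is October 1999, whose last day is 1999-10-31.
1999-10-31 is a Sunday, so it moves to the preceding business day, 1999-10-29 (Friday).
Applying the 5-business-day extension: 5 business days after 1999-10-29 is 1999-11-08.
1999-11-08 falls on a Monday, which is a business day, so no adjustment is needed.
The final due date is 1999-11-08.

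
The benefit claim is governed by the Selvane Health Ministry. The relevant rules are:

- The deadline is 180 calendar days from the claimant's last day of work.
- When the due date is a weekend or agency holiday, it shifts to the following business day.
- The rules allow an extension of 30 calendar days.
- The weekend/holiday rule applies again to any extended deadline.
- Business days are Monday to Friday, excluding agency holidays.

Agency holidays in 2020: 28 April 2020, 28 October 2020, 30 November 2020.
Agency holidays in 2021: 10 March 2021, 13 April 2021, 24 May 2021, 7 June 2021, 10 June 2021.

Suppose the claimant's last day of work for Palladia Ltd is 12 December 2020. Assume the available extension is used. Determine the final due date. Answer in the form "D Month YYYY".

12 July 2021

Trigger date 12 December 2020 + 180 calendar days = 10 June 2021.
10 June 2021 is a listed holiday, so it moves to the next business day, 11 June 2021 (Friday).
The 30-calendar-day extension moves the deadline from 11 June 2021 to 11 July 2021.
11 July 2021 falls on a Sunday. Rolling to the next business day gives 12 July 2021, a Monday.
So the filing is due 12 July 2021.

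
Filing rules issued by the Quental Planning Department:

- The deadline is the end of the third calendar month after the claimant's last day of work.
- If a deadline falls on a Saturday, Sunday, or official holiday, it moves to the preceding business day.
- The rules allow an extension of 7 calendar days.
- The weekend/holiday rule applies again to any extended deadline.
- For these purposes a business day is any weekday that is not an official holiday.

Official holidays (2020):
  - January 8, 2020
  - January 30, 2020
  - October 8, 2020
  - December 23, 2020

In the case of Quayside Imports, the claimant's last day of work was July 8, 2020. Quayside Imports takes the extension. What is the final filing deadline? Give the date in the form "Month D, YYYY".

November 6, 2020

3 months after July 8, 2020 falls in October 2020; the last day of that month is October 31, 2020.
October 31, 2020 is a Saturday, so it moves to the preceding business day, October 30, 2020 (Friday).
Applying the 7-calendar-day extension: October 30, 2020 + 7 days = November 6, 2020.
November 6, 2020 is a Friday and not a listed holiday, so it stands.
So the filing is due November 6, 2020.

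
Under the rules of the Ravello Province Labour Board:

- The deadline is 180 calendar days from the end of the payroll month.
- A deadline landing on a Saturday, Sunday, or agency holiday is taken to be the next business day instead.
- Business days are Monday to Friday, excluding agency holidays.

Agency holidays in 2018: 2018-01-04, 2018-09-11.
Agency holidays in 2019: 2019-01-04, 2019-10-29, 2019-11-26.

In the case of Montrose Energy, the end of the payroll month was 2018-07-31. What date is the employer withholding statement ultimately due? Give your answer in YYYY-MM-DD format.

2019-01-28

Adding 180 calendar days to 2018-07-31 gives 2019-01-27.
2019-01-27 is a Sunday; the next business day is 2019-01-28 (Monday).
So the filing is due 2019-01-28.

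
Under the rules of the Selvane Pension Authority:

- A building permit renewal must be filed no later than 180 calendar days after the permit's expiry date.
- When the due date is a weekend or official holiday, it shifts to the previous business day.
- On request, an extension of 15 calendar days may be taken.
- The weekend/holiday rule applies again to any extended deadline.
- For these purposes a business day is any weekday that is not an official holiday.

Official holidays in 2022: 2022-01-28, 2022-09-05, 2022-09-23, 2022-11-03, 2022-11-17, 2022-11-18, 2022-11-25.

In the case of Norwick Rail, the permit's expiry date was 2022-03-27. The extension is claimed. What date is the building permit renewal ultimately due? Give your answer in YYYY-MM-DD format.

2022-10-07

180 calendar days after 2022-03-27 is 2022-09-23.
Because 2022-09-23 is a listed holiday, the deadline becomes 2022-09-22 (Thursday).
With the 15-day extension, 2022-09-22 becomes 2022-10-07.
Since 2022-10-07 is a Friday and not a holiday, the date is unchanged.
The final due date is 2022-10-07.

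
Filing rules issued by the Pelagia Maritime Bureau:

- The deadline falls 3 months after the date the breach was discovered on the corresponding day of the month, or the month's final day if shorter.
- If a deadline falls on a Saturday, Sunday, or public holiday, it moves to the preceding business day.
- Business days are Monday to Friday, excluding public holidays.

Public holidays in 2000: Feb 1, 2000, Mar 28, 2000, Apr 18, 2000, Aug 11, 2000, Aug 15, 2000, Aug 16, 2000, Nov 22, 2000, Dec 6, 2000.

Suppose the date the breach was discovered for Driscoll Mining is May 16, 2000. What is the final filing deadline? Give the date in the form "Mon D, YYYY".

Aug 14, 2000

Moving 3 months forward from May 16, 2000 on the corresponding day gives Aug 16, 2000.
Because Aug 16, 2000 is a listed holiday, the deadline becomes Aug 14, 2000 (Monday).
The final due date is Aug 14, 2000.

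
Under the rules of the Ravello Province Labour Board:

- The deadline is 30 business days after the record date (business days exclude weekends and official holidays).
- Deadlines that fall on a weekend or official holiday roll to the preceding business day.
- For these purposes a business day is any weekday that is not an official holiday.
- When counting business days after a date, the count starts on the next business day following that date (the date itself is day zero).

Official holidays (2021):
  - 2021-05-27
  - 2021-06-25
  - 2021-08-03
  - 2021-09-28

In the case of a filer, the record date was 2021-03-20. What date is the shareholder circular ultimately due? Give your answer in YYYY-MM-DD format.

2021-04-30

Starting the day after 2021-03-20 and counting 30 business days lands on 2021-04-30.
Since 2021-04-30 is a Friday and not a holiday, the date is unchanged.
Deadline: 2021-04-30.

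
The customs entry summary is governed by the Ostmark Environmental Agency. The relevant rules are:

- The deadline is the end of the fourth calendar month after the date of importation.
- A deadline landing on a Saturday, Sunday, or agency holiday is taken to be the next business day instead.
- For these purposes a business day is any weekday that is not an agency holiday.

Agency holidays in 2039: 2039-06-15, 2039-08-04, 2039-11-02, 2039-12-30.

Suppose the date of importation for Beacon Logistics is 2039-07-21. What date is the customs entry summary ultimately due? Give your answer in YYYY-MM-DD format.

2039-11-30

4 months after 2039-07-21 falls in November 2039; the last day of that month is 2039-11-30.
2039-11-30 falls on a Wednesday, which is a business day, so no adjustment is needed.
The final due date is 2039-11-30.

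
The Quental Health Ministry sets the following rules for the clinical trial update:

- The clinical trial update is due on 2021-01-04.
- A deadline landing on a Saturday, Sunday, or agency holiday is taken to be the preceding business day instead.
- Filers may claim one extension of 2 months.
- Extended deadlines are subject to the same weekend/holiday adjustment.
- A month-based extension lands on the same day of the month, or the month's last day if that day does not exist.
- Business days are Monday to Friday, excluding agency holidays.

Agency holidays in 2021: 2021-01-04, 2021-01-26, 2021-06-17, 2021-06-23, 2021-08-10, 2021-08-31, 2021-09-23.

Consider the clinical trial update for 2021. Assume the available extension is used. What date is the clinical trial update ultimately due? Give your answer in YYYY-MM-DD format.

2021-03-01

The statutory due date is 2021-01-04.
2021-01-04 is a listed holiday; the preceding business day is 2021-01-01 (Friday).
Add 2 months to 2021-01-01: 2021-03-01.
2021-03-01 falls on a Monday, which is a business day, so no adjustment is needed.
Final deadline: 2021-03-01.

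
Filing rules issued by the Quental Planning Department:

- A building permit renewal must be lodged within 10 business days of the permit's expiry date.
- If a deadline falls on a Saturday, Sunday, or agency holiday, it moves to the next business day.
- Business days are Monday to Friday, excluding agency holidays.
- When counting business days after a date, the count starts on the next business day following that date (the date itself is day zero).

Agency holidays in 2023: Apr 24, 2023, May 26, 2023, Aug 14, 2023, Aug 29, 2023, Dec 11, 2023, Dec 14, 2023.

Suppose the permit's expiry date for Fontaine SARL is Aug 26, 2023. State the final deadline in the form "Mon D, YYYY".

Starting the day after Aug 26, 2023 and counting 10 business days lands on Sep 11, 2023.
Sep 11, 2023 falls on a Monday, which is a business day, so no adjustment is needed.
So the filing is due Sep 11, 2023.

Sep 11, 2023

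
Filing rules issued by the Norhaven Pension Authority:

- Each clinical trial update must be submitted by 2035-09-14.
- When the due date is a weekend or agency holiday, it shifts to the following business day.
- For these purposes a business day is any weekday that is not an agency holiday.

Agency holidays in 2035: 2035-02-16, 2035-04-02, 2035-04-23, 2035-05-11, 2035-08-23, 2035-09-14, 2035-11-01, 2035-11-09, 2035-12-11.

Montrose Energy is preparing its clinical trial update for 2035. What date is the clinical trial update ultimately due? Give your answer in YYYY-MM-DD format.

2035-09-17

The stated deadline is 2035-09-14.
2035-09-14 is a listed holiday, so it moves to the next business day, 2035-09-17 (Monday).
Deadline: 2035-09-17.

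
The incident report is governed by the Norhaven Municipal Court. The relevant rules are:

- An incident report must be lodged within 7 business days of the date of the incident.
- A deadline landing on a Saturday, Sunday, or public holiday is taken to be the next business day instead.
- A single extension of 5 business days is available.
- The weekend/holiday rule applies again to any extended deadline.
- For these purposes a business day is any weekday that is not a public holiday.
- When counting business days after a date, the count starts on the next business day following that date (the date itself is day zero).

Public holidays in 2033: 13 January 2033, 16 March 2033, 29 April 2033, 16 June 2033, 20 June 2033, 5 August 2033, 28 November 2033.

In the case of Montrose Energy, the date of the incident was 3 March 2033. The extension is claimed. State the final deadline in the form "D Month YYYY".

Starting the day after 3 March 2033 and counting 7 business days lands on 14 March 2033.
14 March 2033 falls on a Monday, which is a business day, so no adjustment is needed.
Counting 5 further business days from 14 March 2033 reaches 22 March 2033.
22 March 2033 falls on a Tuesday, which is a business day, so no adjustment is needed.
The final due date is 22 March 2033.

22 March 2033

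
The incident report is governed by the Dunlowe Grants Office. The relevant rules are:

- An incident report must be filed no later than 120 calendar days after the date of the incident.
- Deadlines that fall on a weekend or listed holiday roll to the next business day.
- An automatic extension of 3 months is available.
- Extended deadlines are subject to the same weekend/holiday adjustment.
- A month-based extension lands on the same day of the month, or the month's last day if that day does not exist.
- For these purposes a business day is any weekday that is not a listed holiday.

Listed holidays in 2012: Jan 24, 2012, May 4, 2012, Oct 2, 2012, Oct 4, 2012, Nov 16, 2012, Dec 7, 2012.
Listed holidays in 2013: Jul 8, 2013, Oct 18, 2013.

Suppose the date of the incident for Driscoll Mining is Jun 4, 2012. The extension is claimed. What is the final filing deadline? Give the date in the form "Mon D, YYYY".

Trigger date Jun 4, 2012 + 120 calendar days = Oct 2, 2012.
Oct 2, 2012 falls on a listed holiday. Rolling to the next business day gives Oct 3, 2012, a Wednesday.
The 3 months extension carries Oct 3, 2012 to Jan 3, 2013.
Jan 3, 2013 is a Thursday and not a listed holiday, so it stands.
Final deadline: Jan 3, 2013.

Jan 3, 2013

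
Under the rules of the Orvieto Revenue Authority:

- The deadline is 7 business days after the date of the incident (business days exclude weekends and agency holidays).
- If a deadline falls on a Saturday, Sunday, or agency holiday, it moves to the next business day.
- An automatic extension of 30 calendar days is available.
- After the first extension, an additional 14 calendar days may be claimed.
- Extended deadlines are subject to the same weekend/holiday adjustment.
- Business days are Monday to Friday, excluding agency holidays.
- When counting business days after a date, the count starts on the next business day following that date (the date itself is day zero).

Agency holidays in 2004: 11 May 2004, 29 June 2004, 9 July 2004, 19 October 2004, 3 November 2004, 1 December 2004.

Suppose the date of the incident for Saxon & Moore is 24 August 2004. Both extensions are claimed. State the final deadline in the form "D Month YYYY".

18 October 2004

Starting the day after 24 August 2004 and counting 7 business days lands on 2 September 2004.
2 September 2004 is a Thursday and not a listed holiday, so it stands.
Applying the 30-calendar-day extension: 2 September 2004 + 30 days = 2 October 2004.
2 October 2004 is a Saturday, so it moves to the next business day, 4 October 2004 (Monday).
Add the 14 calendar-day extension to 4 October 2004: 18 October 2004.
Since 18 October 2004 is a Monday and not a holiday, the date is unchanged.
So the filing is due 18 October 2004.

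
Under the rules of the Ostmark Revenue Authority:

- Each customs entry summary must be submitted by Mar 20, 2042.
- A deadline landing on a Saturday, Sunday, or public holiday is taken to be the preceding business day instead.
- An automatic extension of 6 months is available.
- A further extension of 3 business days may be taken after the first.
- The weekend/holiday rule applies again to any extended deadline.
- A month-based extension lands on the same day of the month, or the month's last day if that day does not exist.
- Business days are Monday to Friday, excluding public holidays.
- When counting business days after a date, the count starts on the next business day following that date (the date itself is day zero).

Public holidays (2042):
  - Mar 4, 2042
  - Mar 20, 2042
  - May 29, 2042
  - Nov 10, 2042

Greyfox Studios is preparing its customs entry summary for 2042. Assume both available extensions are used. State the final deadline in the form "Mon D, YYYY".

The statutory due date is Mar 20, 2042.
Mar 20, 2042 falls on a listed holiday. Rolling to the preceding business day gives Mar 19, 2042, a Wednesday.
The 6 months extension carries Mar 19, 2042 to Sep 19, 2042.
Sep 19, 2042 is a Friday and not a listed holiday, so it stands.
The 3-business-day extension runs from Sep 19, 2042 to Sep 24, 2042.
Since Sep 24, 2042 is a Wednesday and not a holiday, the date is unchanged.
Final deadline: Sep 24, 2042.

Sep 24, 2042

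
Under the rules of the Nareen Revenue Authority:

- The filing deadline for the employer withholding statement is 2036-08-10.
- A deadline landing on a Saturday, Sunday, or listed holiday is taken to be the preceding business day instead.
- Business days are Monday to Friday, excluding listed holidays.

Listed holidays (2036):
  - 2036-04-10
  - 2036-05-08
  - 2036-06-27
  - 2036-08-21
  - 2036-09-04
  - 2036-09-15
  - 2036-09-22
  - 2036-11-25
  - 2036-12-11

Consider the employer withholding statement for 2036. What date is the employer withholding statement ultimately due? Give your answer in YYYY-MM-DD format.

The statutory due date is 2036-08-10.
Because 2036-08-10 is a Sunday, the deadline becomes 2036-08-08 (Friday).
Final deadline: 2036-08-08.

2036-08-08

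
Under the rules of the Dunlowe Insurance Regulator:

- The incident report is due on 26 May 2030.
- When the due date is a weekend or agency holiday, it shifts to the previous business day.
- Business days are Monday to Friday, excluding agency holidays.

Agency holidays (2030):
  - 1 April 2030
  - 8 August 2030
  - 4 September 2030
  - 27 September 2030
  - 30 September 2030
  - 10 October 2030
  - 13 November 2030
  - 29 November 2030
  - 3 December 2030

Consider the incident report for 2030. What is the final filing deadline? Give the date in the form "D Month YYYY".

Start from the fixed due date, 26 May 2030.
Because 26 May 2030 is a Sunday, the deadline becomes 24 May 2030 (Friday).
So the filing is due 24 May 2030.

24 May 2030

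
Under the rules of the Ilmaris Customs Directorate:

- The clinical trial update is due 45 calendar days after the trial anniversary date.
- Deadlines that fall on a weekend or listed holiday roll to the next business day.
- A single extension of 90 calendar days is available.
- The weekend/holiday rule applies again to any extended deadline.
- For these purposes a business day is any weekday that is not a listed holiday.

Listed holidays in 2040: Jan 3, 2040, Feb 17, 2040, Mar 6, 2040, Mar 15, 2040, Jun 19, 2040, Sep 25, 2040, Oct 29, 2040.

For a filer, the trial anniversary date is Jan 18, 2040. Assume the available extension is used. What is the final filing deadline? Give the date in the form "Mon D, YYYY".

Jun 4, 2040

45 calendar days after Jan 18, 2040 is Mar 3, 2040.
Mar 3, 2040 is a Saturday; the next business day is Mar 5, 2040 (Monday).
The 90-calendar-day extension moves the deadline from Mar 5, 2040 to Jun 3, 2040.
Jun 3, 2040 is a Sunday; the next business day is Jun 4, 2040 (Monday).
The final due date is Jun 4, 2040.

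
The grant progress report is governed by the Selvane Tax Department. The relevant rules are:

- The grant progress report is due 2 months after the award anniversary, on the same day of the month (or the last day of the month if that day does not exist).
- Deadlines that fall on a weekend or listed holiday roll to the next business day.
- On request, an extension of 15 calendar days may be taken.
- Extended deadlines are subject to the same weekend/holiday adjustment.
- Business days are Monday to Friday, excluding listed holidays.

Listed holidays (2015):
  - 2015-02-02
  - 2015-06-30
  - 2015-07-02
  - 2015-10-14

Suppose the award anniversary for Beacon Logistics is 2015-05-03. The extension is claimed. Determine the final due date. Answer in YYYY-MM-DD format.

2015-07-20

Moving 2 months forward from 2015-05-03 on the corresponding day gives 2015-07-03.
Since 2015-07-03 is a Friday and not a holiday, the date is unchanged.
The 15-calendar-day extension moves the deadline from 2015-07-03 to 2015-07-18.
Because 2015-07-18 is a Saturday, the deadline becomes 2015-07-20 (Monday).
So the filing is due 2015-07-20.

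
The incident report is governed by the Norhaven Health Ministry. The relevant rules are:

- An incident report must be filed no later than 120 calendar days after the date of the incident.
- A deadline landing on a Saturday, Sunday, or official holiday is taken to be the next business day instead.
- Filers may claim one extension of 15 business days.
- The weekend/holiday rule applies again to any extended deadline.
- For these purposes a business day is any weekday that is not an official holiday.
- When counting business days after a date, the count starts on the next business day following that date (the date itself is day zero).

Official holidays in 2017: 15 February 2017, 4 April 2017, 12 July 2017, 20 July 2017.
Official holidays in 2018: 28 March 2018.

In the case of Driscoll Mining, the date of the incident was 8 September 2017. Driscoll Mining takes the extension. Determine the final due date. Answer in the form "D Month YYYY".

120 calendar days after 8 September 2017 is 6 January 2018.
6 January 2018 is a Saturday, so it moves to the next business day, 8 January 2018 (Monday).
The 15-business-day extension runs from 8 January 2018 to 29 January 2018.
29 January 2018 falls on a Monday, which is a business day, so no adjustment is needed.
Final deadline: 29 January 2018.

29 January 2018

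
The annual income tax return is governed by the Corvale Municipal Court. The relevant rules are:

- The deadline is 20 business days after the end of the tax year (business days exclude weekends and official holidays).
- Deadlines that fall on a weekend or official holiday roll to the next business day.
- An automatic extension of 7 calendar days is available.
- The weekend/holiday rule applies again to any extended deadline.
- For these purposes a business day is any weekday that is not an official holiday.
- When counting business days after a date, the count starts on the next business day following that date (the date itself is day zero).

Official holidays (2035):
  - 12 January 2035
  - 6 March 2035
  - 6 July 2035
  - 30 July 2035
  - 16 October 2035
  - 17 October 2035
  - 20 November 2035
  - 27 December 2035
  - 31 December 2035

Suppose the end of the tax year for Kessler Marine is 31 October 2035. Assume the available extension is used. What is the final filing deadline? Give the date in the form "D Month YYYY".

Starting the day after 31 October 2035 and counting 20 business days lands on 29 November 2035.
29 November 2035 is a Thursday and not a listed holiday, so it stands.
The 7-calendar-day extension moves the deadline from 29 November 2035 to 6 December 2035.
Since 6 December 2035 is a Thursday and not a holiday, the date is unchanged.
Deadline: 6 December 2035.

6 December 2035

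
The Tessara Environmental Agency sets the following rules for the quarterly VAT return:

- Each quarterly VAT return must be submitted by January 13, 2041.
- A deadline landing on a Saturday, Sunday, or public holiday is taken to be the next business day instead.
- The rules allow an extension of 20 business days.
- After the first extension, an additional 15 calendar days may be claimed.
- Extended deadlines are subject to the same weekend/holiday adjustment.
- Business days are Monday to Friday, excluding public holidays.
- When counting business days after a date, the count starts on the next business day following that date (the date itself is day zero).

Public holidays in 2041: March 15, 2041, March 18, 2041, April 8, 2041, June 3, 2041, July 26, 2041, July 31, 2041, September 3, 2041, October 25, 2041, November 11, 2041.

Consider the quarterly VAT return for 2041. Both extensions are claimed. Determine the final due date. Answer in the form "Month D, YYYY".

February 26, 2041

Start from the fixed due date, January 13, 2041.
Because January 13, 2041 is a Sunday, the deadline becomes January 14, 2041 (Monday).
The 20-business-day extension runs from January 14, 2041 to February 11, 2041.
February 11, 2041 is a Monday and not a listed holiday, so it stands.
Applying the 15-calendar-day extension: February 11, 2041 + 15 days = February 26, 2041.
February 26, 2041 is a Tuesday and not a listed holiday, so it stands.
Deadline: February 26, 2041.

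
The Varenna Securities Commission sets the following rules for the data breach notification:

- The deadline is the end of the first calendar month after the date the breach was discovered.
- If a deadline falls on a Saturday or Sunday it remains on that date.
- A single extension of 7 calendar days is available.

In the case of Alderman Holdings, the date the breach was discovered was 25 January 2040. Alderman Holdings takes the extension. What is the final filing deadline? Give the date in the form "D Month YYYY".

7 March 2040

1 month after 25 January 2040 falls in February 2040; the last day of that month is 29 February 2040.
No adjustment is made for weekends or holidays, so 29 February 2040 stands.
Applying the 7-calendar-day extension: 29 February 2040 + 7 days = 7 March 2040.
7 March 2040 falls on a Wednesday. The rules make no weekend/holiday allowance, so it remains 7 March 2040.
Deadline: 7 March 2040.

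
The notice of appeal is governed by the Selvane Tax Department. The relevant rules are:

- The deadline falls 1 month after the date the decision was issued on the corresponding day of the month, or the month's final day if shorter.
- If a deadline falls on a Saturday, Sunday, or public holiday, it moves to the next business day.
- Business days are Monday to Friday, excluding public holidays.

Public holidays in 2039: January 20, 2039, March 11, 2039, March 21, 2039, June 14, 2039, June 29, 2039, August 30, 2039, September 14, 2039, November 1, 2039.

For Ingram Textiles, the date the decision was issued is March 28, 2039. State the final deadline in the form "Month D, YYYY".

1 month from March 28, 2039 is April 28, 2039.
Since April 28, 2039 is a Thursday and not a holiday, the date is unchanged.
Deadline: April 28, 2039.

April 28, 2039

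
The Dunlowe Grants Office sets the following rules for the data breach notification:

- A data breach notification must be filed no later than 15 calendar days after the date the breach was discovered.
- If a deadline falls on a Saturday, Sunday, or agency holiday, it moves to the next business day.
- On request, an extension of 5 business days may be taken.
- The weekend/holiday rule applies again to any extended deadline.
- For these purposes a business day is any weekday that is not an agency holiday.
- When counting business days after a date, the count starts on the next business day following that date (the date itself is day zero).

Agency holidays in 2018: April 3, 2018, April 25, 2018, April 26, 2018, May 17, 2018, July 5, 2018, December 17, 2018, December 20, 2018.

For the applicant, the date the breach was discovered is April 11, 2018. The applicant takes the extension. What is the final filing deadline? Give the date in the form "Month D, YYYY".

May 4, 2018

From April 11, 2018, 15 calendar days later is April 26, 2018.
April 26, 2018 falls on a listed holiday. Rolling to the next business day gives April 27, 2018, a Friday.
The 5-business-day extension runs from April 27, 2018 to May 4, 2018.
May 4, 2018 falls on a Friday, which is a business day, so no adjustment is needed.
So the filing is due May 4, 2018.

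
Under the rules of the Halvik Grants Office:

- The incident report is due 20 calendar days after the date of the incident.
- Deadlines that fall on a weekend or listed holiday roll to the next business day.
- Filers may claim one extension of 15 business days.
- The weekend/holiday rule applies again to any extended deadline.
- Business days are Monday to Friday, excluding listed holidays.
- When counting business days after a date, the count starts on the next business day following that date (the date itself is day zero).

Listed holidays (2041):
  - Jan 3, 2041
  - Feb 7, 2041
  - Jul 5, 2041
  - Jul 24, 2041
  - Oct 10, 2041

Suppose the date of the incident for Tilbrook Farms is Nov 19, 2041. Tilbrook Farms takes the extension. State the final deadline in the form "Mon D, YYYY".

Adding 20 calendar days to Nov 19, 2041 gives Dec 9, 2041.
Dec 9, 2041 falls on a Monday, which is a business day, so no adjustment is needed.
The 15-business-day extension runs from Dec 9, 2041 to Dec 30, 2041.
Dec 30, 2041 is a Monday and not a listed holiday, so it stands.
Final deadline: Dec 30, 2041.

Dec 30, 2041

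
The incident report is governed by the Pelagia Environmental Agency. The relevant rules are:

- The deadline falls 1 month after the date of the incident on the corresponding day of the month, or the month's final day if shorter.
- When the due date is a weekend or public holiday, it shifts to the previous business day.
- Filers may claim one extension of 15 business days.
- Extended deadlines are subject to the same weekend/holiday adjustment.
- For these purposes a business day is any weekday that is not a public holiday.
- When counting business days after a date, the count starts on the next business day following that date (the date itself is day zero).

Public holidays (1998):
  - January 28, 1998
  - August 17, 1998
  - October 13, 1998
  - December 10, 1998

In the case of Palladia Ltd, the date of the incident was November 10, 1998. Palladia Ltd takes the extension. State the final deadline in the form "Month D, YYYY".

December 31, 1998

Moving 1 month forward from November 10, 1998 on the corresponding day gives December 10, 1998.
December 10, 1998 falls on a listed holiday. Rolling to the preceding business day gives December 9, 1998, a Wednesday.
Applying the 15-business-day extension: 15 business days after December 9, 1998 is December 31, 1998.
December 31, 1998 (Thursday) is already a business day.
Final deadline: December 31, 1998.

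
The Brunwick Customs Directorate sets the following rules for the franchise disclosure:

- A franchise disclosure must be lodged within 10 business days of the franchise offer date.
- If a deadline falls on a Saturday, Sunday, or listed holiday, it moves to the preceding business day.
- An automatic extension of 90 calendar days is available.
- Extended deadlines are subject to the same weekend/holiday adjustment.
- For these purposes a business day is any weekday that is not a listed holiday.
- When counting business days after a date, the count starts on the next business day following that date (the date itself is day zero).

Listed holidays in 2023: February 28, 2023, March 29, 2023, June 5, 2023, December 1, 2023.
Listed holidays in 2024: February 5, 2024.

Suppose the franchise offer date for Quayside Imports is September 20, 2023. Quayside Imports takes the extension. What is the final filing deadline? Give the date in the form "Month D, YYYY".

Starting the day after September 20, 2023 and counting 10 business days lands on October 4, 2023.
October 4, 2023 (Wednesday) is already a business day.
Applying the 90-calendar-day extension: October 4, 2023 + 90 days = January 2, 2024.
January 2, 2024 falls on a Tuesday, which is a business day, so no adjustment is needed.
So the filing is due January 2, 2024.

January 2, 2024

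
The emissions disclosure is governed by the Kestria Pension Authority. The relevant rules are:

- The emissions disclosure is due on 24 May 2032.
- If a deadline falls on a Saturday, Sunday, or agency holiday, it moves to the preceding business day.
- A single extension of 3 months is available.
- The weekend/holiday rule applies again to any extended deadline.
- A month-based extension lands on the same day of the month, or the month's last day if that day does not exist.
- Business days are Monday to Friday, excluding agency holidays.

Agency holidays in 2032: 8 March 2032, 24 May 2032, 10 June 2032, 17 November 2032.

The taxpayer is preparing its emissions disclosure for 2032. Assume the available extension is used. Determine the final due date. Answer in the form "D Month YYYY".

20 August 2032

The statutory due date is 24 May 2032.
Because 24 May 2032 is a listed holiday, the deadline becomes 21 May 2032 (Friday).
Applying the 3 months extension: 3 months after 21 May 2032 is 21 August 2032.
21 August 2032 falls on a Saturday. Rolling to the preceding business day gives 20 August 2032, a Friday.
Deadline: 20 August 2032.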